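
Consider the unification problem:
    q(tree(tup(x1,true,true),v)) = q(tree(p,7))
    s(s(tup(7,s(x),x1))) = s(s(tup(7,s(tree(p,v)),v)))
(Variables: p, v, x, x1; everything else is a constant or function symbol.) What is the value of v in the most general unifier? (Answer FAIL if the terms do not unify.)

Decompose q/1: tree(tup(x1,true,true),v) = tree(p,7).
Decompose tree/2: tup(x1,true,true) = p,  v = 7.
Bind p := tup(x1,true,true); substituting into the one remaining equation that mentions p gives: s(s(tup(7,s(x),x1))) = s(s(tup(7,s(tree(tup(x1,true,true),v)),v))).
Bind v := 7; substituting into the remaining equation gives: s(s(tup(7,s(x),x1))) = s(s(tup(7,s(tree(tup(x1,true,true),7)),7))).
Decompose s/1: s(tup(7,s(x),x1)) = s(tup(7,s(tree(tup(x1,true,true),7)),7)).
Decompose s/1: tup(7,s(x),x1) = tup(7,s(tree(tup(x1,true,true),7)),7).
Decompose tup/3: 7 = 7,  s(x) = s(tree(tup(x1,true,true),7)),  x1 = 7.
Delete trivial equation 7 = 7.
Decompose s/1: x = tree(tup(x1,true,true),7).
Bind x := tree(tup(x1,true,true),7); no other remaining equation mentions x.
Bind x1 := 7. Substituting into the earlier bindings gives p := tup(7,true,true), x := tree(tup(7,true,true),7).
MGU = { p ↦ tup(7,true,true), v ↦ 7, x ↦ tree(tup(7,true,true),7), x1 ↦ 7 }, so v ↦ 7.

7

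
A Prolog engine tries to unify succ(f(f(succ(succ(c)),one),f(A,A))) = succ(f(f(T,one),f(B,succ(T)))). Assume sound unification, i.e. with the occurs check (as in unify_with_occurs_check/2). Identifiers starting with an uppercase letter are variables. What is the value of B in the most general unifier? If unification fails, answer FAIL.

succ(succ(succ(c)))

Decompose succ/1: f(f(succ(succ(c)),one),f(A,A)) = f(f(T,one),f(B,succ(T))).
Decompose f/2: f(succ(succ(c)),one) = f(T,one),  f(A,A) = f(B,succ(T)).
Decompose f/2: succ(succ(c)) = T,  one = one.
Bind T := succ(succ(c)); substituting into the one remaining equation that mentions T gives: f(A,A) = f(B,succ(succ(succ(c)))).
Delete trivial equation one = one.
Decompose f/2: A = B,  A = succ(succ(succ(c))).
Bind A := B; substituting into the remaining equation gives: B = succ(succ(succ(c))).
Bind B := succ(succ(succ(c))). Substituting into the earlier binding gives A := succ(succ(succ(c))).
MGU = { T -> succ(succ(c)), A -> succ(succ(succ(c))), B -> succ(succ(succ(c))) }, so B -> succ(succ(succ(c))).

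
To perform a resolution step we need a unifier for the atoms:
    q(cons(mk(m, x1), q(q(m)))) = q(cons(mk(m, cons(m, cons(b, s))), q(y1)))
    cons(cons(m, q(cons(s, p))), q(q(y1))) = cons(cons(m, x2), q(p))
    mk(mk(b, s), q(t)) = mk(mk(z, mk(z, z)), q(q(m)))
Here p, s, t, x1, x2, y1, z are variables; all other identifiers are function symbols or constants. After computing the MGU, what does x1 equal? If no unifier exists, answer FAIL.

Decompose q/1: cons(mk(m, x1), q(q(m))) = cons(mk(m, cons(m, cons(b, s))), q(y1)).
Decompose cons/2: mk(m, x1) = mk(m, cons(m, cons(b, s))),  q(q(m)) = q(y1).
Decompose mk/2: m = m,  x1 = cons(m, cons(b, s)).
Delete trivial equation m = m.
Bind x1 := cons(m, cons(b, s)); no other remaining equation mentions x1.
Decompose q/1: q(m) = y1.
Bind y1 := q(m); substituting into the one remaining equation that mentions y1 gives: cons(cons(m, q(cons(s, p))), q(q(q(m)))) = cons(cons(m, x2), q(p)).
Decompose cons/2: cons(m, q(cons(s, p))) = cons(m, x2),  q(q(q(m))) = q(p).
Decompose cons/2: m = m,  q(cons(s, p)) = x2.
Delete trivial equation m = m.
Bind x2 := q(cons(s, p)); no other remaining equation mentions x2.
Decompose q/1: q(q(m)) = p.
Bind p := q(q(m)); no other remaining equation mentions p. Substituting into the earlier binding gives x2 := q(cons(s, q(q(m)))).
Decompose mk/2: mk(b, s) = mk(z, mk(z, z)),  q(t) = q(q(m)).
Decompose mk/2: b = z,  s = mk(z, z).
Bind z := b; substituting into the one remaining equation that mentions z gives: s = mk(b, b).
Bind s := mk(b, b); no other remaining equation mentions s. Substituting into the earlier bindings gives x1 := cons(m, cons(b, mk(b, b))), x2 := q(cons(mk(b, b), q(q(m)))).
Decompose q/1: t = q(m).
Bind t := q(m).
MGU = { x1 ↦ cons(m, cons(b, mk(b, b))), y1 ↦ q(m), x2 ↦ q(cons(mk(b, b), q(q(m)))), p ↦ q(q(m)), z ↦ b, s ↦ mk(b, b), t ↦ q(m) }, so x1 ↦ cons(m, cons(b, mk(b, b))).

cons(m, cons(b, mk(b, b)))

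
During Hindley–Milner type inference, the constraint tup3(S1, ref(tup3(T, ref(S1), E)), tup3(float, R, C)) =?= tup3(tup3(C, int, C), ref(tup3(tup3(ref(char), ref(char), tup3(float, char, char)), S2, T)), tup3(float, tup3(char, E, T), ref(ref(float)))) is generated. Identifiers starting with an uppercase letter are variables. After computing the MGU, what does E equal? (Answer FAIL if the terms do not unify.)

tup3(ref(char), ref(char), tup3(float, char, char))

Decompose tup3/3: S1 =?= tup3(C, int, C),  ref(tup3(T, ref(S1), E)) =?= ref(tup3(tup3(ref(char), ref(char), tup3(float, char, char)), S2, T)),  tup3(float, R, C) =?= tup3(float, tup3(char, E, T), ref(ref(float))).
Bind S1 := tup3(C, int, C); substituting into the one remaining equation that mentions S1 gives: ref(tup3(T, ref(tup3(C, int, C)), E)) =?= ref(tup3(tup3(ref(char), ref(char), tup3(float, char, char)), S2, T)).
Decompose ref/1: tup3(T, ref(tup3(C, int, C)), E) =?= tup3(tup3(ref(char), ref(char), tup3(float, char, char)), S2, T).
Decompose tup3/3: T =?= tup3(ref(char), ref(char), tup3(float, char, char)),  ref(tup3(C, int, C)) =?= S2,  E =?= T.
Bind T := tup3(ref(char), ref(char), tup3(float, char, char)); substituting into the 2 remaining equations that mention T gives: E =?= tup3(ref(char), ref(char), tup3(float, char, char)),  tup3(float, R, C) =?= tup3(float, tup3(char, E, tup3(ref(char), ref(char), tup3(float, char, char))), ref(ref(float))).
Bind S2 := ref(tup3(C, int, C)); no other remaining equation mentions S2.
Bind E := tup3(ref(char), ref(char), tup3(float, char, char)); substituting into the remaining equation gives: tup3(float, R, C) =?= tup3(float, tup3(char, tup3(ref(char), ref(char), tup3(float, char, char)), tup3(ref(char), ref(char), tup3(float, char, char))), ref(ref(float))).
Decompose tup3/3: float =?= float,  R =?= tup3(char, tup3(ref(char), ref(char), tup3(float, char, char)), tup3(ref(char), ref(char), tup3(float, char, char))),  C =?= ref(ref(float)).
Delete trivial equation float =?= float.
Bind R := tup3(char, tup3(ref(char), ref(char), tup3(float, char, char)), tup3(ref(char), ref(char), tup3(float, char, char))); no other remaining equation mentions R.
Bind C := ref(ref(float)). Substituting into the earlier bindings gives S1 := tup3(ref(ref(float)), int, ref(ref(float))), S2 := ref(tup3(ref(ref(float)), int, ref(ref(float)))).
MGU = { S1 := tup3(ref(ref(float)), int, ref(ref(float))), T := tup3(ref(char), ref(char), tup3(float, char, char)), S2 := ref(tup3(ref(ref(float)), int, ref(ref(float)))), E := tup3(ref(char), ref(char), tup3(float, char, char)), R := tup3(char, tup3(ref(char), ref(char), tup3(float, char, char)), tup3(ref(char), ref(char), tup3(float, char, char))), C := ref(ref(float)) }, so E := tup3(ref(char), ref(char), tup3(float, char, char)).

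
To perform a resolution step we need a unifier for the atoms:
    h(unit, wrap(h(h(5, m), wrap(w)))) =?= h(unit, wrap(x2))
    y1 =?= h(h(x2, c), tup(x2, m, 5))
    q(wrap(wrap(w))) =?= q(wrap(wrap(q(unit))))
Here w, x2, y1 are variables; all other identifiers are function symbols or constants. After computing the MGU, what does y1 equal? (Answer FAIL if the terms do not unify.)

h(h(h(h(5, m), wrap(q(unit))), c), tup(h(h(5, m), wrap(q(unit))), m, 5))

Decompose h/2: unit =?= unit,  wrap(h(h(5, m), wrap(w))) =?= wrap(x2).
Delete trivial equation unit =?= unit.
Decompose wrap/1: h(h(5, m), wrap(w)) =?= x2.
Bind x2 := h(h(5, m), wrap(w)); substituting into the one remaining equation that mentions x2 gives: y1 =?= h(h(h(h(5, m), wrap(w)), c), tup(h(h(5, m), wrap(w)), m, 5)).
Bind y1 := h(h(h(h(5, m), wrap(w)), c), tup(h(h(5, m), wrap(w)), m, 5)); no other remaining equation mentions y1.
Decompose q/1: wrap(wrap(w)) =?= wrap(wrap(q(unit))).
Decompose wrap/1: wrap(w) =?= wrap(q(unit)).
Decompose wrap/1: w =?= q(unit).
Bind w := q(unit). Substituting into the earlier bindings gives x2 := h(h(5, m), wrap(q(unit))), y1 := h(h(h(h(5, m), wrap(q(unit))), c), tup(h(h(5, m), wrap(q(unit))), m, 5)).
MGU = { x2 ↦ h(h(5, m), wrap(q(unit))), y1 ↦ h(h(h(h(5, m), wrap(q(unit))), c), tup(h(h(5, m), wrap(q(unit))), m, 5)), w ↦ q(unit) }, so y1 ↦ h(h(h(h(5, m), wrap(q(unit))), c), tup(h(h(5, m), wrap(q(unit))), m, 5)).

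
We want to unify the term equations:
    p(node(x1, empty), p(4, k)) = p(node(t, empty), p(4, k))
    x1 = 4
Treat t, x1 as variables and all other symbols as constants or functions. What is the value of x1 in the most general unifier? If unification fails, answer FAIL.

4

Decompose p/2: node(x1, empty) = node(t, empty),  p(4, k) = p(4, k).
Decompose node/2: x1 = t,  empty = empty.
Bind x1 := t; substituting into the one remaining equation that mentions x1 gives: t = 4.
Delete trivial equation empty = empty.
Delete trivial equation p(4, k) = p(4, k).
Bind t := 4. Substituting into the earlier binding gives x1 := 4.
MGU = { x1 ↦ 4, t ↦ 4 }, so x1 ↦ 4.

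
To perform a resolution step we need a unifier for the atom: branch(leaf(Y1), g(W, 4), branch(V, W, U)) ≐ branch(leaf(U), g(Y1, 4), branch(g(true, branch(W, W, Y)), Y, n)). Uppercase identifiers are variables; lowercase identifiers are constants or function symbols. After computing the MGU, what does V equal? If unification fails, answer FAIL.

Decompose branch/3: leaf(Y1) ≐ leaf(U),  g(W, 4) ≐ g(Y1, 4),  branch(V, W, U) ≐ branch(g(true, branch(W, W, Y)), Y, n).
Decompose leaf/1: Y1 ≐ U.
Bind Y1 := U; substituting into the one remaining equation that mentions Y1 gives: g(W, 4) ≐ g(U, 4).
Decompose g/2: W ≐ U,  4 ≐ 4.
Bind W := U; substituting into the one remaining equation that mentions W gives: branch(V, U, U) ≐ branch(g(true, branch(U, U, Y)), Y, n).
Delete trivial equation 4 ≐ 4.
Decompose branch/3: V ≐ g(true, branch(U, U, Y)),  U ≐ Y,  U ≐ n.
Bind V := g(true, branch(U, U, Y)); no other remaining equation mentions V.
Bind U := Y; substituting into the remaining equation gives: Y ≐ n. Substituting into the earlier bindings gives Y1 := Y, W := Y, V := g(true, branch(Y, Y, Y)).
Bind Y := n. Substituting into the earlier bindings gives Y1 := n, W := n, V := g(true, branch(n, n, n)), U := n.
MGU = { Y1 ↦ n, W ↦ n, V ↦ g(true, branch(n, n, n)), U ↦ n, Y ↦ n }, so V ↦ g(true, branch(n, n, n)).

g(true, branch(n, n, n))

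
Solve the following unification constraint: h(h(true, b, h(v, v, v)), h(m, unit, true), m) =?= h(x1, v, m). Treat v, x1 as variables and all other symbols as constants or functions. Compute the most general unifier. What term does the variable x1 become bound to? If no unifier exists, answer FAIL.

Decompose h/3: h(true, b, h(v, v, v)) =?= x1,  h(m, unit, true) =?= v,  m =?= m.
Bind x1 := h(true, b, h(v, v, v)); no other remaining equation mentions x1.
Bind v := h(m, unit, true); no other remaining equation mentions v. Substituting into the earlier binding gives x1 := h(true, b, h(h(m, unit, true), h(m, unit, true), h(m, unit, true))).
Delete trivial equation m =?= m.
MGU = { x1 := h(true, b, h(h(m, unit, true), h(m, unit, true), h(m, unit, true))), v := h(m, unit, true) }, so x1 := h(true, b, h(h(m, unit, true), h(m, unit, true), h(m, unit, true))).

h(true, b, h(h(m, unit, true), h(m, unit, true), h(m, unit, true)))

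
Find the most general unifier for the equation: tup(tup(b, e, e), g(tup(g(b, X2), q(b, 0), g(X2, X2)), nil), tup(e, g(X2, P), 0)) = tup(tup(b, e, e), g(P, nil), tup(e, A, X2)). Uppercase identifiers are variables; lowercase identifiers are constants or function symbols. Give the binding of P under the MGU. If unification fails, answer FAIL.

tup(g(b, 0), q(b, 0), g(0, 0))

Decompose tup/3: tup(b, e, e) = tup(b, e, e),  g(tup(g(b, X2), q(b, 0), g(X2, X2)), nil) = g(P, nil),  tup(e, g(X2, P), 0) = tup(e, A, X2).
Delete trivial equation tup(b, e, e) = tup(b, e, e).
Decompose g/2: tup(g(b, X2), q(b, 0), g(X2, X2)) = P,  nil = nil.
Bind P := tup(g(b, X2), q(b, 0), g(X2, X2)); substituting into the one remaining equation that mentions P gives: tup(e, g(X2, tup(g(b, X2), q(b, 0), g(X2, X2))), 0) = tup(e, A, X2).
Delete trivial equation nil = nil.
Decompose tup/3: e = e,  g(X2, tup(g(b, X2), q(b, 0), g(X2, X2))) = A,  0 = X2.
Delete trivial equation e = e.
Bind A := g(X2, tup(g(b, X2), q(b, 0), g(X2, X2))); no other remaining equation mentions A.
Bind X2 := 0. Substituting into the earlier bindings gives P := tup(g(b, 0), q(b, 0), g(0, 0)), A := g(0, tup(g(b, 0), q(b, 0), g(0, 0))).
MGU = { P -> tup(g(b, 0), q(b, 0), g(0, 0)), A -> g(0, tup(g(b, 0), q(b, 0), g(0, 0))), X2 -> 0 }, so P -> tup(g(b, 0), q(b, 0), g(0, 0)).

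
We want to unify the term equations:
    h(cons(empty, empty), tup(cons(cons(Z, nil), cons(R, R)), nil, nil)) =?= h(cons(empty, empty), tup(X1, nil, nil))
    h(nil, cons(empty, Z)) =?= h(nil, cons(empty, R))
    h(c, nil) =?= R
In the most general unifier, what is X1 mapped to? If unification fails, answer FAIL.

Decompose h/2: cons(empty, empty) =?= cons(empty, empty),  tup(cons(cons(Z, nil), cons(R, R)), nil, nil) =?= tup(X1, nil, nil).
Delete trivial equation cons(empty, empty) =?= cons(empty, empty).
Decompose tup/3: cons(cons(Z, nil), cons(R, R)) =?= X1,  nil =?= nil,  nil =?= nil.
Bind X1 := cons(cons(Z, nil), cons(R, R)); no other remaining equation mentions X1.
Delete trivial equation nil =?= nil.
Delete trivial equation nil =?= nil.
Decompose h/2: nil =?= nil,  cons(empty, Z) =?= cons(empty, R).
Delete trivial equation nil =?= nil.
Decompose cons/2: empty =?= empty,  Z =?= R.
Delete trivial equation empty =?= empty.
Bind Z := R; no other remaining equation mentions Z. Substituting into the earlier binding gives X1 := cons(cons(R, nil), cons(R, R)).
Bind R := h(c, nil). Substituting into the earlier bindings gives X1 := cons(cons(h(c, nil), nil), cons(h(c, nil), h(c, nil))), Z := h(c, nil).
MGU = { X1 := cons(cons(h(c, nil), nil), cons(h(c, nil), h(c, nil))), Z := h(c, nil), R := h(c, nil) }, so X1 := cons(cons(h(c, nil), nil), cons(h(c, nil), h(c, nil))).

cons(cons(h(c, nil), nil), cons(h(c, nil), h(c, nil)))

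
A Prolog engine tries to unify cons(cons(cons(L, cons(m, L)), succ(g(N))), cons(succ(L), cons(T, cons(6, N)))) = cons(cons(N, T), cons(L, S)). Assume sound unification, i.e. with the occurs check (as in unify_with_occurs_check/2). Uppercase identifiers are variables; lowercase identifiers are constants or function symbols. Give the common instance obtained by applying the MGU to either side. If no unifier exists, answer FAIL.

Decompose cons/2: cons(cons(L, cons(m, L)), succ(g(N))) = cons(N, T),  cons(succ(L), cons(T, cons(6, N))) = cons(L, S).
Decompose cons/2: cons(L, cons(m, L)) = N,  succ(g(N)) = T.
Bind N := cons(L, cons(m, L)); substituting into the remaining equations gives: succ(g(cons(L, cons(m, L)))) = T,  cons(succ(L), cons(T, cons(6, cons(L, cons(m, L))))) = cons(L, S).
Bind T := succ(g(cons(L, cons(m, L)))); substituting into the remaining equation gives: cons(succ(L), cons(succ(g(cons(L, cons(m, L)))), cons(6, cons(L, cons(m, L))))) = cons(L, S).
Decompose cons/2: succ(L) = L,  cons(succ(g(cons(L, cons(m, L)))), cons(6, cons(L, cons(m, L)))) = S.
Occurs check fails: L occurs in succ(L); the equation L = succ(L) has no finite solution.

FAIL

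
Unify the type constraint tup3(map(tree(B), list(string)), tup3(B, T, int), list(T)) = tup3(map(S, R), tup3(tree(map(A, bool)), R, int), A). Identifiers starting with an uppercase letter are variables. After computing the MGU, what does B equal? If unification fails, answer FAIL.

tree(map(list(list(string)), bool))

Decompose tup3/3: map(tree(B), list(string)) = map(S, R),  tup3(B, T, int) = tup3(tree(map(A, bool)), R, int),  list(T) = A.
Decompose map/2: tree(B) = S,  list(string) = R.
Bind S := tree(B); no other remaining equation mentions S.
Bind R := list(string); substituting into the one remaining equation that mentions R gives: tup3(B, T, int) = tup3(tree(map(A, bool)), list(string), int).
Decompose tup3/3: B = tree(map(A, bool)),  T = list(string),  int = int.
Bind B := tree(map(A, bool)); no other remaining equation mentions B. Substituting into the earlier binding gives S := tree(tree(map(A, bool))).
Bind T := list(string); substituting into the one remaining equation that mentions T gives: list(list(string)) = A.
Delete trivial equation int = int.
Bind A := list(list(string)). Substituting into the earlier bindings gives S := tree(tree(map(list(list(string)), bool))), B := tree(map(list(list(string)), bool)).
MGU = { S := tree(tree(map(list(list(string)), bool))), R := list(string), B := tree(map(list(list(string)), bool)), T := list(string), A := list(list(string)) }, so B := tree(map(list(list(string)), bool)).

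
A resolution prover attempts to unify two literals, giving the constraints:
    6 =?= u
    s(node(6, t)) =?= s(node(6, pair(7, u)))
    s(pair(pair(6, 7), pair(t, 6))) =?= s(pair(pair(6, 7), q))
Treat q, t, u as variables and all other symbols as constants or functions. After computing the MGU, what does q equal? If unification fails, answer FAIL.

Bind u := 6; substituting into the one remaining equation that mentions u gives: s(node(6, t)) =?= s(node(6, pair(7, 6))).
Decompose s/1: node(6, t) =?= node(6, pair(7, 6)).
Decompose node/2: 6 =?= 6,  t =?= pair(7, 6).
Delete trivial equation 6 =?= 6.
Bind t := pair(7, 6); substituting into the remaining equation gives: s(pair(pair(6, 7), pair(pair(7, 6), 6))) =?= s(pair(pair(6, 7), q)).
Decompose s/1: pair(pair(6, 7), pair(pair(7, 6), 6)) =?= pair(pair(6, 7), q).
Decompose pair/2: pair(6, 7) =?= pair(6, 7),  pair(pair(7, 6), 6) =?= q.
Delete trivial equation pair(6, 7) =?= pair(6, 7).
Bind q := pair(pair(7, 6), 6).
MGU = { u := 6, t := pair(7, 6), q := pair(pair(7, 6), 6) }, so q := pair(pair(7, 6), 6).

pair(pair(7, 6), 6)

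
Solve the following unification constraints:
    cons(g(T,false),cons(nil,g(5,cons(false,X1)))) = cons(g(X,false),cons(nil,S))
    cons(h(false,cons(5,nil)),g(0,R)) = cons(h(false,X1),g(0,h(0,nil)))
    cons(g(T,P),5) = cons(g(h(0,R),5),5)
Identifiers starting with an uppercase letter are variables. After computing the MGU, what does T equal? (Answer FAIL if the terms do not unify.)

h(0,h(0,nil))

Decompose cons/2: g(T,false) = g(X,false),  cons(nil,g(5,cons(false,X1))) = cons(nil,S).
Decompose g/2: T = X,  false = false.
Bind T := X; substituting into the one remaining equation that mentions T gives: cons(g(X,P),5) = cons(g(h(0,R),5),5).
Delete trivial equation false = false.
Decompose cons/2: nil = nil,  g(5,cons(false,X1)) = S.
Delete trivial equation nil = nil.
Bind S := g(5,cons(false,X1)); no other remaining equation mentions S.
Decompose cons/2: h(false,cons(5,nil)) = h(false,X1),  g(0,R) = g(0,h(0,nil)).
Decompose h/2: false = false,  cons(5,nil) = X1.
Delete trivial equation false = false.
Bind X1 := cons(5,nil); no other remaining equation mentions X1. Substituting into the earlier binding gives S := g(5,cons(false,cons(5,nil))).
Decompose g/2: 0 = 0,  R = h(0,nil).
Delete trivial equation 0 = 0.
Bind R := h(0,nil); substituting into the remaining equation gives: cons(g(X,P),5) = cons(g(h(0,h(0,nil)),5),5).
Decompose cons/2: g(X,P) = g(h(0,h(0,nil)),5),  5 = 5.
Decompose g/2: X = h(0,h(0,nil)),  P = 5.
Bind X := h(0,h(0,nil)); no other remaining equation mentions X. Substituting into the earlier binding gives T := h(0,h(0,nil)).
Bind P := 5; no other remaining equation mentions P.
Delete trivial equation 5 = 5.
MGU = { T ↦ h(0,h(0,nil)), S ↦ g(5,cons(false,cons(5,nil))), X1 ↦ cons(5,nil), R ↦ h(0,nil), X ↦ h(0,h(0,nil)), P ↦ 5 }, so T ↦ h(0,h(0,nil)).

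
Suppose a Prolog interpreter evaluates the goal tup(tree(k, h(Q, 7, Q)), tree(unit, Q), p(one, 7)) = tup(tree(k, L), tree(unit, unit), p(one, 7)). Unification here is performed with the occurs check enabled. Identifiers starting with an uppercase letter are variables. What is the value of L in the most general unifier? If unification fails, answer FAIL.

h(unit, 7, unit)

Decompose tup/3: tree(k, h(Q, 7, Q)) = tree(k, L),  tree(unit, Q) = tree(unit, unit),  p(one, 7) = p(one, 7).
Decompose tree/2: k = k,  h(Q, 7, Q) = L.
Delete trivial equation k = k.
Bind L := h(Q, 7, Q); no other remaining equation mentions L.
Decompose tree/2: unit = unit,  Q = unit.
Delete trivial equation unit = unit.
Bind Q := unit; no other remaining equation mentions Q. Substituting into the earlier binding gives L := h(unit, 7, unit).
Delete trivial equation p(one, 7) = p(one, 7).
MGU = { L -> h(unit, 7, unit), Q -> unit }, so L -> h(unit, 7, unit).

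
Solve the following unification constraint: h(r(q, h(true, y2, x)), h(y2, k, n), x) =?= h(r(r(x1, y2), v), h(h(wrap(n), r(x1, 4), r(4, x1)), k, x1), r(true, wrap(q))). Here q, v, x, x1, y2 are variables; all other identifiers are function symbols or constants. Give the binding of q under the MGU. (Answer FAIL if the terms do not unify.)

Decompose h/3: r(q, h(true, y2, x)) =?= r(r(x1, y2), v),  h(y2, k, n) =?= h(h(wrap(n), r(x1, 4), r(4, x1)), k, x1),  x =?= r(true, wrap(q)).
Decompose r/2: q =?= r(x1, y2),  h(true, y2, x) =?= v.
Bind q := r(x1, y2); substituting into the one remaining equation that mentions q gives: x =?= r(true, wrap(r(x1, y2))).
Bind v := h(true, y2, x); no other remaining equation mentions v.
Decompose h/3: y2 =?= h(wrap(n), r(x1, 4), r(4, x1)),  k =?= k,  n =?= x1.
Bind y2 := h(wrap(n), r(x1, 4), r(4, x1)); substituting into the one remaining equation that mentions y2 gives: x =?= r(true, wrap(r(x1, h(wrap(n), r(x1, 4), r(4, x1))))). Substituting into the earlier bindings gives q := r(x1, h(wrap(n), r(x1, 4), r(4, x1))), v := h(true, h(wrap(n), r(x1, 4), r(4, x1)), x).
Delete trivial equation k =?= k.
Bind x1 := n; substituting into the remaining equation gives: x =?= r(true, wrap(r(n, h(wrap(n), r(n, 4), r(4, n))))). Substituting into the earlier bindings gives q := r(n, h(wrap(n), r(n, 4), r(4, n))), v := h(true, h(wrap(n), r(n, 4), r(4, n)), x), y2 := h(wrap(n), r(n, 4), r(4, n)).
Bind x := r(true, wrap(r(n, h(wrap(n), r(n, 4), r(4, n))))). Substituting into the earlier binding gives v := h(true, h(wrap(n), r(n, 4), r(4, n)), r(true, wrap(r(n, h(wrap(n), r(n, 4), r(4, n)))))).
MGU = { q -> r(n, h(wrap(n), r(n, 4), r(4, n))), v -> h(true, h(wrap(n), r(n, 4), r(4, n)), r(true, wrap(r(n, h(wrap(n), r(n, 4), r(4, n)))))), y2 -> h(wrap(n), r(n, 4), r(4, n)), x1 -> n, x -> r(true, wrap(r(n, h(wrap(n), r(n, 4), r(4, n))))) }, so q -> r(n, h(wrap(n), r(n, 4), r(4, n))).

r(n, h(wrap(n), r(n, 4), r(4, n)))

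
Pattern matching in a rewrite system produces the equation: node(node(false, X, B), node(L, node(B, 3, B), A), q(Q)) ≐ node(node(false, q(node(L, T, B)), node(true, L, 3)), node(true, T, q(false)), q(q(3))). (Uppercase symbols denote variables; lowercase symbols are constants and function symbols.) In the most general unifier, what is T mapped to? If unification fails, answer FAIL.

node(node(true, true, 3), 3, node(true, true, 3))

Decompose node/3: node(false, X, B) ≐ node(false, q(node(L, T, B)), node(true, L, 3)),  node(L, node(B, 3, B), A) ≐ node(true, T, q(false)),  q(Q) ≐ q(q(3)).
Decompose node/3: false ≐ false,  X ≐ q(node(L, T, B)),  B ≐ node(true, L, 3).
Delete trivial equation false ≐ false.
Bind X := q(node(L, T, B)); no other remaining equation mentions X.
Bind B := node(true, L, 3); substituting into the one remaining equation that mentions B gives: node(L, node(node(true, L, 3), 3, node(true, L, 3)), A) ≐ node(true, T, q(false)). Substituting into the earlier binding gives X := q(node(L, T, node(true, L, 3))).
Decompose node/3: L ≐ true,  node(node(true, L, 3), 3, node(true, L, 3)) ≐ T,  A ≐ q(false).
Bind L := true; substituting into the one remaining equation that mentions L gives: node(node(true, true, 3), 3, node(true, true, 3)) ≐ T. Substituting into the earlier bindings gives X := q(node(true, T, node(true, true, 3))), B := node(true, true, 3).
Bind T := node(node(true, true, 3), 3, node(true, true, 3)); no other remaining equation mentions T. Substituting into the earlier binding gives X := q(node(true, node(node(true, true, 3), 3, node(true, true, 3)), node(true, true, 3))).
Bind A := q(false); no other remaining equation mentions A.
Decompose q/1: Q ≐ q(3).
Bind Q := q(3).
MGU = { X := q(node(true, node(node(true, true, 3), 3, node(true, true, 3)), node(true, true, 3))), B := node(true, true, 3), L := true, T := node(node(true, true, 3), 3, node(true, true, 3)), A := q(false), Q := q(3) }, so T := node(node(true, true, 3), 3, node(true, true, 3)).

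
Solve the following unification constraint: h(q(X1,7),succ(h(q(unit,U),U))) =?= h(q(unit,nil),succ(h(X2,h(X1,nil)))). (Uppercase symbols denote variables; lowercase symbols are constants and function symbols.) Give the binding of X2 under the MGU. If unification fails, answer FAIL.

FAIL

Decompose h/2: q(X1,7) =?= q(unit,nil),  succ(h(q(unit,U),U)) =?= succ(h(X2,h(X1,nil))).
Decompose q/2: X1 =?= unit,  7 =?= nil.
Bind X1 := unit; substituting into the one remaining equation that mentions X1 gives: succ(h(q(unit,U),U)) =?= succ(h(X2,h(unit,nil))).
Clash: constants 7 and nil differ; no unifier exists.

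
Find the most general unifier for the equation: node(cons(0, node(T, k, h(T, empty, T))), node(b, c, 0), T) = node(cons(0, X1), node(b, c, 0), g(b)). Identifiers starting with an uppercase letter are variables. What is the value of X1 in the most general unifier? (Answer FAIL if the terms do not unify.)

node(g(b), k, h(g(b), empty, g(b)))

Decompose node/3: cons(0, node(T, k, h(T, empty, T))) = cons(0, X1),  node(b, c, 0) = node(b, c, 0),  T = g(b).
Decompose cons/2: 0 = 0,  node(T, k, h(T, empty, T)) = X1.
Delete trivial equation 0 = 0.
Bind X1 := node(T, k, h(T, empty, T)); no other remaining equation mentions X1.
Delete trivial equation node(b, c, 0) = node(b, c, 0).
Bind T := g(b). Substituting into the earlier binding gives X1 := node(g(b), k, h(g(b), empty, g(b))).
MGU = { X1 -> node(g(b), k, h(g(b), empty, g(b))), T -> g(b) }, so X1 -> node(g(b), k, h(g(b), empty, g(b))).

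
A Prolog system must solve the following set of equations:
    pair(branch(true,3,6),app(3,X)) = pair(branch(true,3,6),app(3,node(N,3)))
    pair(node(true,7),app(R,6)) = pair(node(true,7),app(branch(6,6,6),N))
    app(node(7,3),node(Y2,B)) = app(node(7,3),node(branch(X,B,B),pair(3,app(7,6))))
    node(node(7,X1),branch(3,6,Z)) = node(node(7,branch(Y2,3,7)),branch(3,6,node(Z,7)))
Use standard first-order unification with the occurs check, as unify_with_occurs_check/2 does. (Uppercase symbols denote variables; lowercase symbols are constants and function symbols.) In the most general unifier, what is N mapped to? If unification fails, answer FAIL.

Decompose pair/2: branch(true,3,6) = branch(true,3,6),  app(3,X) = app(3,node(N,3)).
Delete trivial equation branch(true,3,6) = branch(true,3,6).
Decompose app/2: 3 = 3,  X = node(N,3).
Delete trivial equation 3 = 3.
Bind X := node(N,3); substituting into the one remaining equation that mentions X gives: app(node(7,3),node(Y2,B)) = app(node(7,3),node(branch(node(N,3),B,B),pair(3,app(7,6)))).
Decompose pair/2: node(true,7) = node(true,7),  app(R,6) = app(branch(6,6,6),N).
Delete trivial equation node(true,7) = node(true,7).
Decompose app/2: R = branch(6,6,6),  6 = N.
Bind R := branch(6,6,6); no other remaining equation mentions R.
Bind N := 6; substituting into the one remaining equation that mentions N gives: app(node(7,3),node(Y2,B)) = app(node(7,3),node(branch(node(6,3),B,B),pair(3,app(7,6)))). Substituting into the earlier binding gives X := node(6,3).
Decompose app/2: node(7,3) = node(7,3),  node(Y2,B) = node(branch(node(6,3),B,B),pair(3,app(7,6))).
Delete trivial equation node(7,3) = node(7,3).
Decompose node/2: Y2 = branch(node(6,3),B,B),  B = pair(3,app(7,6)).
Bind Y2 := branch(node(6,3),B,B); substituting into the one remaining equation that mentions Y2 gives: node(node(7,X1),branch(3,6,Z)) = node(node(7,branch(branch(node(6,3),B,B),3,7)),branch(3,6,node(Z,7))).
Bind B := pair(3,app(7,6)); substituting into the remaining equation gives: node(node(7,X1),branch(3,6,Z)) = node(node(7,branch(branch(node(6,3),pair(3,app(7,6)),pair(3,app(7,6))),3,7)),branch(3,6,node(Z,7))). Substituting into the earlier binding gives Y2 := branch(node(6,3),pair(3,app(7,6)),pair(3,app(7,6))).
Decompose node/2: node(7,X1) = node(7,branch(branch(node(6,3),pair(3,app(7,6)),pair(3,app(7,6))),3,7)),  branch(3,6,Z) = branch(3,6,node(Z,7)).
Decompose node/2: 7 = 7,  X1 = branch(branch(node(6,3),pair(3,app(7,6)),pair(3,app(7,6))),3,7).
Delete trivial equation 7 = 7.
Bind X1 := branch(branch(node(6,3),pair(3,app(7,6)),pair(3,app(7,6))),3,7); no other remaining equation mentions X1.
Decompose branch/3: 3 = 3,  6 = 6,  Z = node(Z,7).
Delete trivial equation 3 = 3.
Delete trivial equation 6 = 6.
Occurs check fails: Z occurs in node(Z,7); the equation Z = node(Z,7) has no finite solution.

FAIL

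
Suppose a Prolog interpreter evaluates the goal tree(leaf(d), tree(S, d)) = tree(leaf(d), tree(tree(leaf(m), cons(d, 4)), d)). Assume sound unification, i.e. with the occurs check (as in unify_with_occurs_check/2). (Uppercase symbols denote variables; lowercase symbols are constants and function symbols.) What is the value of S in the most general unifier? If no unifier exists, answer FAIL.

tree(leaf(m), cons(d, 4))

Decompose tree/2: leaf(d) = leaf(d),  tree(S, d) = tree(tree(leaf(m), cons(d, 4)), d).
Delete trivial equation leaf(d) = leaf(d).
Decompose tree/2: S = tree(leaf(m), cons(d, 4)),  d = d.
Bind S := tree(leaf(m), cons(d, 4)); no other remaining equation mentions S.
Delete trivial equation d = d.
MGU = { S = tree(leaf(m), cons(d, 4)) }, so S = tree(leaf(m), cons(d, 4)).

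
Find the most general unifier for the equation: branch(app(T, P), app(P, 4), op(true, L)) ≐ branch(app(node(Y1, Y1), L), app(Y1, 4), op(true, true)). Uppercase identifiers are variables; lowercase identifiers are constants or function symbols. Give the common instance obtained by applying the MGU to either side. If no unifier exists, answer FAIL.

Decompose branch/3: app(T, P) ≐ app(node(Y1, Y1), L),  app(P, 4) ≐ app(Y1, 4),  op(true, L) ≐ op(true, true).
Decompose app/2: T ≐ node(Y1, Y1),  P ≐ L.
Bind T := node(Y1, Y1); no other remaining equation mentions T.
Bind P := L; substituting into the one remaining equation that mentions P gives: app(L, 4) ≐ app(Y1, 4).
Decompose app/2: L ≐ Y1,  4 ≐ 4.
Bind L := Y1; substituting into the one remaining equation that mentions L gives: op(true, Y1) ≐ op(true, true). Substituting into the earlier binding gives P := Y1.
Delete trivial equation 4 ≐ 4.
Decompose op/2: true ≐ true,  Y1 ≐ true.
Delete trivial equation true ≐ true.
Bind Y1 := true. Substituting into the earlier bindings gives T := node(true, true), P := true, L := true.
Applying the MGU to either side gives branch(app(node(true, true), true), app(true, 4), op(true, true)).

branch(app(node(true, true), true), app(true, 4), op(true, true))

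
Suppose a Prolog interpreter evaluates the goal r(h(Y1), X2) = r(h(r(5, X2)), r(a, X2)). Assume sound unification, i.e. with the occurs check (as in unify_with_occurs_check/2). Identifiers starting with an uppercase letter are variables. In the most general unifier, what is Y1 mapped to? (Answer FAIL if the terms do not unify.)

Decompose r/2: h(Y1) = h(r(5, X2)),  X2 = r(a, X2).
Decompose h/1: Y1 = r(5, X2).
Bind Y1 := r(5, X2); no other remaining equation mentions Y1.
Occurs check fails: X2 occurs in r(a, X2); the equation X2 = r(a, X2) has no finite solution.

FAIL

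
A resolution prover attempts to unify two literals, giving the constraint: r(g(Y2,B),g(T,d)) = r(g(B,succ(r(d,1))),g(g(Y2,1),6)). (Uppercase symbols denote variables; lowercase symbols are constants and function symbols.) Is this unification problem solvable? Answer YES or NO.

NO

Decompose r/2: g(Y2,B) = g(B,succ(r(d,1))),  g(T,d) = g(g(Y2,1),6).
Decompose g/2: Y2 = B,  B = succ(r(d,1)).
Bind Y2 := B; substituting into the one remaining equation that mentions Y2 gives: g(T,d) = g(g(B,1),6).
Bind B := succ(r(d,1)); substituting into the remaining equation gives: g(T,d) = g(g(succ(r(d,1)),1),6). Substituting into the earlier binding gives Y2 := succ(r(d,1)).
Decompose g/2: T = g(succ(r(d,1)),1),  d = 6.
Bind T := g(succ(r(d,1)),1); no other remaining equation mentions T.
Clash: constants d and 6 differ; no unifier exists.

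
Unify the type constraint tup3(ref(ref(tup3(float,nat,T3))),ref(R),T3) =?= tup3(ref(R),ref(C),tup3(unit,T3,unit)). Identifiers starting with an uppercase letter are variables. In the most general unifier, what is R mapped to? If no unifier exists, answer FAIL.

FAIL

Decompose tup3/3: ref(ref(tup3(float,nat,T3))) =?= ref(R),  ref(R) =?= ref(C),  T3 =?= tup3(unit,T3,unit).
Decompose ref/1: ref(tup3(float,nat,T3)) =?= R.
Bind R := ref(tup3(float,nat,T3)); substituting into the one remaining equation that mentions R gives: ref(ref(tup3(float,nat,T3))) =?= ref(C).
Decompose ref/1: ref(tup3(float,nat,T3)) =?= C.
Bind C := ref(tup3(float,nat,T3)); no other remaining equation mentions C.
Occurs check fails: T3 occurs in tup3(unit,T3,unit); the equation T3 =?= tup3(unit,T3,unit) has no finite solution.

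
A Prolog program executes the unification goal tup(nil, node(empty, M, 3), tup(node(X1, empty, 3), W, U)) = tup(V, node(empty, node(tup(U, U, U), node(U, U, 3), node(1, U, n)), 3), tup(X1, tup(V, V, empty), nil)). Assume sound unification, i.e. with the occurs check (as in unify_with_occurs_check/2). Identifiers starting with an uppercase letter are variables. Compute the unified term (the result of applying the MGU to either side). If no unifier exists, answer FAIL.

Decompose tup/3: nil = V,  node(empty, M, 3) = node(empty, node(tup(U, U, U), node(U, U, 3), node(1, U, n)), 3),  tup(node(X1, empty, 3), W, U) = tup(X1, tup(V, V, empty), nil).
Bind V := nil; substituting into the one remaining equation that mentions V gives: tup(node(X1, empty, 3), W, U) = tup(X1, tup(nil, nil, empty), nil).
Decompose node/3: empty = empty,  M = node(tup(U, U, U), node(U, U, 3), node(1, U, n)),  3 = 3.
Delete trivial equation empty = empty.
Bind M := node(tup(U, U, U), node(U, U, 3), node(1, U, n)); no other remaining equation mentions M.
Delete trivial equation 3 = 3.
Decompose tup/3: node(X1, empty, 3) = X1,  W = tup(nil, nil, empty),  U = nil.
Occurs check fails: X1 occurs in node(X1, empty, 3); the equation X1 = node(X1, empty, 3) has no finite solution.

FAIL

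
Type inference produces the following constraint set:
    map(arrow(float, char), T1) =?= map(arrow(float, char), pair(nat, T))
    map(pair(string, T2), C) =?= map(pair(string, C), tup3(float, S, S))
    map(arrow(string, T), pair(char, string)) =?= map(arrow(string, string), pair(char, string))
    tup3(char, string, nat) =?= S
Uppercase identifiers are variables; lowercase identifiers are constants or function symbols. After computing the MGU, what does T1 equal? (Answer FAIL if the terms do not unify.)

Decompose map/2: arrow(float, char) =?= arrow(float, char),  T1 =?= pair(nat, T).
Delete trivial equation arrow(float, char) =?= arrow(float, char).
Bind T1 := pair(nat, T); no other remaining equation mentions T1.
Decompose map/2: pair(string, T2) =?= pair(string, C),  C =?= tup3(float, S, S).
Decompose pair/2: string =?= string,  T2 =?= C.
Delete trivial equation string =?= string.
Bind T2 := C; no other remaining equation mentions T2.
Bind C := tup3(float, S, S); no other remaining equation mentions C. Substituting into the earlier binding gives T2 := tup3(float, S, S).
Decompose map/2: arrow(string, T) =?= arrow(string, string),  pair(char, string) =?= pair(char, string).
Decompose arrow/2: string =?= string,  T =?= string.
Delete trivial equation string =?= string.
Bind T := string; no other remaining equation mentions T. Substituting into the earlier binding gives T1 := pair(nat, string).
Delete trivial equation pair(char, string) =?= pair(char, string).
Bind S := tup3(char, string, nat). Substituting into the earlier bindings gives T2 := tup3(float, tup3(char, string, nat), tup3(char, string, nat)), C := tup3(float, tup3(char, string, nat), tup3(char, string, nat)).
MGU = { T1 := pair(nat, string), T2 := tup3(float, tup3(char, string, nat), tup3(char, string, nat)), C := tup3(float, tup3(char, string, nat), tup3(char, string, nat)), T := string, S := tup3(char, string, nat) }, so T1 := pair(nat, string).

pair(nat, string)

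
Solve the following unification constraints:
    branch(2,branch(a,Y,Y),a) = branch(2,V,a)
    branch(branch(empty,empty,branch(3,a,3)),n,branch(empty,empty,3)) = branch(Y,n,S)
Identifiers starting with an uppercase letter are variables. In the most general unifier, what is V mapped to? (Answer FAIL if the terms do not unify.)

branch(a,branch(empty,empty,branch(3,a,3)),branch(empty,empty,branch(3,a,3)))

Decompose branch/3: 2 = 2,  branch(a,Y,Y) = V,  a = a.
Delete trivial equation 2 = 2.
Bind V := branch(a,Y,Y); no other remaining equation mentions V.
Delete trivial equation a = a.
Decompose branch/3: branch(empty,empty,branch(3,a,3)) = Y,  n = n,  branch(empty,empty,3) = S.
Bind Y := branch(empty,empty,branch(3,a,3)); no other remaining equation mentions Y. Substituting into the earlier binding gives V := branch(a,branch(empty,empty,branch(3,a,3)),branch(empty,empty,branch(3,a,3))).
Delete trivial equation n = n.
Bind S := branch(empty,empty,3).
MGU = { V ↦ branch(a,branch(empty,empty,branch(3,a,3)),branch(empty,empty,branch(3,a,3))), Y ↦ branch(empty,empty,branch(3,a,3)), S ↦ branch(empty,empty,3) }, so V ↦ branch(a,branch(empty,empty,branch(3,a,3)),branch(empty,empty,branch(3,a,3))).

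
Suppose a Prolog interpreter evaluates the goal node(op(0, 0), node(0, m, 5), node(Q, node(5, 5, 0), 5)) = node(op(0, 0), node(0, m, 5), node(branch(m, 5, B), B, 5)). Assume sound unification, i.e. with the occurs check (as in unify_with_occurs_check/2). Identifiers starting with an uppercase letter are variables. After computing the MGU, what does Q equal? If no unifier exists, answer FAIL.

Decompose node/3: op(0, 0) = op(0, 0),  node(0, m, 5) = node(0, m, 5),  node(Q, node(5, 5, 0), 5) = node(branch(m, 5, B), B, 5).
Delete trivial equation op(0, 0) = op(0, 0).
Delete trivial equation node(0, m, 5) = node(0, m, 5).
Decompose node/3: Q = branch(m, 5, B),  node(5, 5, 0) = B,  5 = 5.
Bind Q := branch(m, 5, B); no other remaining equation mentions Q.
Bind B := node(5, 5, 0); no other remaining equation mentions B. Substituting into the earlier binding gives Q := branch(m, 5, node(5, 5, 0)).
Delete trivial equation 5 = 5.
MGU = { Q = branch(m, 5, node(5, 5, 0)), B = node(5, 5, 0) }, so Q = branch(m, 5, node(5, 5, 0)).

branch(m, 5, node(5, 5, 0))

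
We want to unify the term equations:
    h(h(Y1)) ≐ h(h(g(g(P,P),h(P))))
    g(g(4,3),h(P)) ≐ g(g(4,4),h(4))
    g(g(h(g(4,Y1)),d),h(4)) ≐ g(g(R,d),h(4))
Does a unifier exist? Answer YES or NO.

Decompose h/1: h(Y1) ≐ h(g(g(P,P),h(P))).
Decompose h/1: Y1 ≐ g(g(P,P),h(P)).
Bind Y1 := g(g(P,P),h(P)); substituting into the one remaining equation that mentions Y1 gives: g(g(h(g(4,g(g(P,P),h(P)))),d),h(4)) ≐ g(g(R,d),h(4)).
Decompose g/2: g(4,3) ≐ g(4,4),  h(P) ≐ h(4).
Decompose g/2: 4 ≐ 4,  3 ≐ 4.
Delete trivial equation 4 ≐ 4.
Clash: constants 3 and 4 differ; no unifier exists.

NO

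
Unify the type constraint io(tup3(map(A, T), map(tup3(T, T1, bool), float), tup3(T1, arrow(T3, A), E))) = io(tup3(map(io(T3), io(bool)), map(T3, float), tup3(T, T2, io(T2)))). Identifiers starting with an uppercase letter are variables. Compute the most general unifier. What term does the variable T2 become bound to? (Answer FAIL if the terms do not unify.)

arrow(tup3(io(bool), io(bool), bool), io(tup3(io(bool), io(bool), bool)))

Decompose io/1: tup3(map(A, T), map(tup3(T, T1, bool), float), tup3(T1, arrow(T3, A), E)) = tup3(map(io(T3), io(bool)), map(T3, float), tup3(T, T2, io(T2))).
Decompose tup3/3: map(A, T) = map(io(T3), io(bool)),  map(tup3(T, T1, bool), float) = map(T3, float),  tup3(T1, arrow(T3, A), E) = tup3(T, T2, io(T2)).
Decompose map/2: A = io(T3),  T = io(bool).
Bind A := io(T3); substituting into the one remaining equation that mentions A gives: tup3(T1, arrow(T3, io(T3)), E) = tup3(T, T2, io(T2)).
Bind T := io(bool); substituting into the remaining equations gives: map(tup3(io(bool), T1, bool), float) = map(T3, float),  tup3(T1, arrow(T3, io(T3)), E) = tup3(io(bool), T2, io(T2)).
Decompose map/2: tup3(io(bool), T1, bool) = T3,  float = float.
Bind T3 := tup3(io(bool), T1, bool); substituting into the one remaining equation that mentions T3 gives: tup3(T1, arrow(tup3(io(bool), T1, bool), io(tup3(io(bool), T1, bool))), E) = tup3(io(bool), T2, io(T2)). Substituting into the earlier binding gives A := io(tup3(io(bool), T1, bool)).
Delete trivial equation float = float.
Decompose tup3/3: T1 = io(bool),  arrow(tup3(io(bool), T1, bool), io(tup3(io(bool), T1, bool))) = T2,  E = io(T2).
Bind T1 := io(bool); substituting into the one remaining equation that mentions T1 gives: arrow(tup3(io(bool), io(bool), bool), io(tup3(io(bool), io(bool), bool))) = T2. Substituting into the earlier bindings gives A := io(tup3(io(bool), io(bool), bool)), T3 := tup3(io(bool), io(bool), bool).
Bind T2 := arrow(tup3(io(bool), io(bool), bool), io(tup3(io(bool), io(bool), bool))); substituting into the remaining equation gives: E = io(arrow(tup3(io(bool), io(bool), bool), io(tup3(io(bool), io(bool), bool)))).
Bind E := io(arrow(tup3(io(bool), io(bool), bool), io(tup3(io(bool), io(bool), bool)))).
MGU = { A -> io(tup3(io(bool), io(bool), bool)), T -> io(bool), T3 -> tup3(io(bool), io(bool), bool), T1 -> io(bool), T2 -> arrow(tup3(io(bool), io(bool), bool), io(tup3(io(bool), io(bool), bool))), E -> io(arrow(tup3(io(bool), io(bool), bool), io(tup3(io(bool), io(bool), bool)))) }, so T2 -> arrow(tup3(io(bool), io(bool), bool), io(tup3(io(bool), io(bool), bool))).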